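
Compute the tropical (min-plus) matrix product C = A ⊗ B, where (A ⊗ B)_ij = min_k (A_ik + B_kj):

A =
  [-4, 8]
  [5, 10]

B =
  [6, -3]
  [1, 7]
A ⊗ B =
  [2, -7]
  [11, 2]

Apply the min-plus product entry-by-entry:
  C[0][0] = min over k of (A[0][0] + B[0][0] = -4 + 6 = 2, A[0][1] + B[1][0] = 8 + 1 = 9) = 2 (attained at k = 0)
  C[0][1] = min over k of (A[0][0] + B[0][1] = -4 + -3 = -7, A[0][1] + B[1][1] = 8 + 7 = 15) = -7 (attained at k = 0)
  C[1][0] = min over k of (A[1][0] + B[0][0] = 5 + 6 = 11, A[1][1] + B[1][0] = 10 + 1 = 11) = 11 (attained at k = 0)
  C[1][1] = min over k of (A[1][0] + B[0][1] = 5 + -3 = 2, A[1][1] + B[1][1] = 10 + 7 = 17) = 2 (attained at k = 0)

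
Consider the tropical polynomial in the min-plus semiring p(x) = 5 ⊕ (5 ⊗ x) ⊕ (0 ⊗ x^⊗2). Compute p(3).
p(3) = 5

A tropical monomial a ⊗ x^⊗i evaluates to a + i · x. Evaluating each term at x = 3:
  Term 0 contributes 5 + 0 · 3 = 5
  Term 1 contributes 5 + 1 · 3 = 8
  Term 2 contributes 0 + 2 · 3 = 6
p(3) = ⊕ of these = min[5, 8, 6] = 5.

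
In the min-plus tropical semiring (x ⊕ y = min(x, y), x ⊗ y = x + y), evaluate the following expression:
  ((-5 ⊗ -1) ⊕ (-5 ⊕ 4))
((-5 ⊗ -1) ⊕ (-5 ⊕ 4)) = -6

Expand innermost to outermost. Recall ⊕ takes the minimum of its arguments and ⊗ takes their sum. Working out the expression ((-5 ⊗ -1) ⊕ (-5 ⊕ 4)) gives -6.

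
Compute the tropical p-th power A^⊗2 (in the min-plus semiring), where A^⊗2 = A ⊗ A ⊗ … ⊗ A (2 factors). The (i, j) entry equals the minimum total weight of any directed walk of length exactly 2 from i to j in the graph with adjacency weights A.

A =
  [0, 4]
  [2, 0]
A^⊗2 =
  [0, 4]
  [2, 0]

Each entry (A^⊗2)_ij equals the minimum over all length-2 walks i = v_0 → v_1 → … → v_2 = j of Σ_t A[v_t][v_{t+1}]. For example, for (i, j) = (0, 1) we minimise over 2 possible intermediate vertex sequences; the minimum is 4, attained along the walk 0 → 0 → 1.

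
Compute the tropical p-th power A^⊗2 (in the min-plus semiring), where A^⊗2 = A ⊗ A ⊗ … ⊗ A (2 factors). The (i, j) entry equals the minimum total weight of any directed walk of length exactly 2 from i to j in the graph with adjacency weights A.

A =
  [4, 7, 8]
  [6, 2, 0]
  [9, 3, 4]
A^⊗2 =
  [8, 9, 7]
  [8, 3, 2]
  [9, 5, 3]

Each entry (A^⊗2)_ij equals the minimum over all length-2 walks i = v_0 → v_1 → … → v_2 = j of Σ_t A[v_t][v_{t+1}]. For example, for (i, j) = (0, 2) we minimise over 3 possible intermediate vertex sequences; the minimum is 7, attained along the walk 0 → 1 → 2.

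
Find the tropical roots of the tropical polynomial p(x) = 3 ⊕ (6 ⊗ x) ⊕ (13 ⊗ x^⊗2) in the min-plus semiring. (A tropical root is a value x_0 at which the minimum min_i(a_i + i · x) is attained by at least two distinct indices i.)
Roots: {-7, -3}

Each tropical root is a break point of the lower envelope of the lines y = a_i + i · x (there are 3 lines, with slopes 0, 1, ..., 2). Only the lines that attain the minimum somewhere contribute to roots; other lines are dominated. Here the surviving (envelope) indices are i = 2, i = 1, i = 0.
Intersections between consecutive envelope lines give the roots: for adjacent envelope indices i < j the intersection is x = (a_i − a_j) / (j − i). Reading off the sorted break points: {-7, -3}.
Verification: at each break x_0, at least two indices attain the minimum of min_i(a_i + i · x_0).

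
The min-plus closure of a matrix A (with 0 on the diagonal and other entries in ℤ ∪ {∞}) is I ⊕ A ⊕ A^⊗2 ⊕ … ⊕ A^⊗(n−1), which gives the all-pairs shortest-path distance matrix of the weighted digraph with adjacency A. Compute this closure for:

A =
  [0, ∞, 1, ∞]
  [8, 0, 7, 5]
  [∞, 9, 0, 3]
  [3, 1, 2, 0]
Closure =
  [0, 5, 1, 4]
  [8, 0, 7, 5]
  [6, 4, 0, 3]
  [3, 1, 2, 0]

This is the Floyd-Warshall all-pairs shortest-path computation. For each intermediate vertex k = 0, 1, …, 3, update dist[i][j] ← min(dist[i][j], dist[i][k] + dist[k][j]). The final matrix gives, for each (i, j), the minimum total weight of any directed path from i to j (possibly empty when i = j).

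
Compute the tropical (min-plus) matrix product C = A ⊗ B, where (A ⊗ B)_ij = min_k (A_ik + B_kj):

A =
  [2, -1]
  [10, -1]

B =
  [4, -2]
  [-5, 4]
A ⊗ B =
  [-6, 0]
  [-6, 3]

Apply the min-plus product entry-by-entry:
  C[0][0] = min over k of (A[0][0] + B[0][0] = 2 + 4 = 6, A[0][1] + B[1][0] = -1 + -5 = -6) = -6 (attained at k = 1)
  C[0][1] = min over k of (A[0][0] + B[0][1] = 2 + -2 = 0, A[0][1] + B[1][1] = -1 + 4 = 3) = 0 (attained at k = 0)
  C[1][0] = min over k of (A[1][0] + B[0][0] = 10 + 4 = 14, A[1][1] + B[1][0] = -1 + -5 = -6) = -6 (attained at k = 1)
  C[1][1] = min over k of (A[1][0] + B[0][1] = 10 + -2 = 8, A[1][1] + B[1][1] = -1 + 4 = 3) = 3 (attained at k = 1)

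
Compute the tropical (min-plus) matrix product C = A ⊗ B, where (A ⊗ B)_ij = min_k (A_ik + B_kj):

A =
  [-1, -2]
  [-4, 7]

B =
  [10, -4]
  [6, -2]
A ⊗ B =
  [4, -5]
  [6, -8]

Apply the min-plus product entry-by-entry:
  C[0][0] = min over k of (A[0][0] + B[0][0] = -1 + 10 = 9, A[0][1] + B[1][0] = -2 + 6 = 4) = 4 (attained at k = 1)
  C[0][1] = min over k of (A[0][0] + B[0][1] = -1 + -4 = -5, A[0][1] + B[1][1] = -2 + -2 = -4) = -5 (attained at k = 0)
  C[1][0] = min over k of (A[1][0] + B[0][0] = -4 + 10 = 6, A[1][1] + B[1][0] = 7 + 6 = 13) = 6 (attained at k = 0)
  C[1][1] = min over k of (A[1][0] + B[0][1] = -4 + -4 = -8, A[1][1] + B[1][1] = 7 + -2 = 5) = -8 (attained at k = 0)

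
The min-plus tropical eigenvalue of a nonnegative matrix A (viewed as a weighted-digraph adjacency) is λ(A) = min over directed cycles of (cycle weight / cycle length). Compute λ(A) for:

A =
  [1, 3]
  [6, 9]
λ(A) = 1

Enumerate directed cycles and compute their means (weight / length). Sample:
  cycle 0 → 0: weight = 1, length = 1, mean = 1/1 ≈ 1.000
  cycle 1 → 1: weight = 9, length = 1, mean = 9/1 ≈ 9.000
  cycle 0 → 1 → 0: weight = 9, length = 2, mean = 9/2 ≈ 4.500
  cycle 1 → 0 → 1: weight = 9, length = 2, mean = 9/2 ≈ 4.500
Minimum mean = 1.000, attained e.g. along the cycle 0 → 0 with weight 1 and length 1. So λ(A) = 1/1 = 1.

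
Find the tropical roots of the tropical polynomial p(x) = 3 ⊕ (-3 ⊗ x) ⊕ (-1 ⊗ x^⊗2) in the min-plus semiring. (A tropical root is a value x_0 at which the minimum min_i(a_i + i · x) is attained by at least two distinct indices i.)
Roots: {-2, 6}

Each tropical root is a break point of the lower envelope of the lines y = a_i + i · x (there are 3 lines, with slopes 0, 1, ..., 2). Only the lines that attain the minimum somewhere contribute to roots; other lines are dominated. Here the surviving (envelope) indices are i = 2, i = 1, i = 0.
Intersections between consecutive envelope lines give the roots: for adjacent envelope indices i < j the intersection is x = (a_i − a_j) / (j − i). Reading off the sorted break points: {-2, 6}.
Verification: at each break x_0, at least two indices attain the minimum of min_i(a_i + i · x_0).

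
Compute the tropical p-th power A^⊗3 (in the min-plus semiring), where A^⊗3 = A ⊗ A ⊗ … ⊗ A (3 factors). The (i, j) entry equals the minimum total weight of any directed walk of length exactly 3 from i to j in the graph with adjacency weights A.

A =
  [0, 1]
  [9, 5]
A^⊗3 =
  [0, 1]
  [9, 10]

Each entry (A^⊗3)_ij equals the minimum over all length-3 walks i = v_0 → v_1 → … → v_3 = j of Σ_t A[v_t][v_{t+1}]. For example, for (i, j) = (0, 1) we minimise over 4 possible intermediate vertex sequences; the minimum is 1, attained along the walk 0 → 0 → 0 → 1.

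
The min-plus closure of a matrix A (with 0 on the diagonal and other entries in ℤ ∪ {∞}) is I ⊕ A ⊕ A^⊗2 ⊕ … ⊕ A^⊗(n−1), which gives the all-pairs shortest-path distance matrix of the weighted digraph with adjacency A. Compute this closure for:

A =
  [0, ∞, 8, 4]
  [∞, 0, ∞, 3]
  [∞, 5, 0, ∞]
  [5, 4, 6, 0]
Closure =
  [0, 8, 8, 4]
  [8, 0, 9, 3]
  [13, 5, 0, 8]
  [5, 4, 6, 0]

This is the Floyd-Warshall all-pairs shortest-path computation. For each intermediate vertex k = 0, 1, …, 3, update dist[i][j] ← min(dist[i][j], dist[i][k] + dist[k][j]). The final matrix gives, for each (i, j), the minimum total weight of any directed path from i to j (possibly empty when i = j).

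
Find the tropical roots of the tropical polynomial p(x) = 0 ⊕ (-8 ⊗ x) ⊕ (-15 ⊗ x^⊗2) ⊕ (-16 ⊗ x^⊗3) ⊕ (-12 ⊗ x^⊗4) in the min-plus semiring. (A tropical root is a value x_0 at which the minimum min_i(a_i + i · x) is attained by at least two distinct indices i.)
Roots: {-4, 1, 7, 8}

Each tropical root is a break point of the lower envelope of the lines y = a_i + i · x (there are 5 lines, with slopes 0, 1, ..., 4). Only the lines that attain the minimum somewhere contribute to roots; other lines are dominated. Here the surviving (envelope) indices are i = 4, i = 3, i = 2, i = 1, i = 0.
Intersections between consecutive envelope lines give the roots: for adjacent envelope indices i < j the intersection is x = (a_i − a_j) / (j − i). Reading off the sorted break points: {-4, 1, 7, 8}.
Verification: at each break x_0, at least two indices attain the minimum of min_i(a_i + i · x_0).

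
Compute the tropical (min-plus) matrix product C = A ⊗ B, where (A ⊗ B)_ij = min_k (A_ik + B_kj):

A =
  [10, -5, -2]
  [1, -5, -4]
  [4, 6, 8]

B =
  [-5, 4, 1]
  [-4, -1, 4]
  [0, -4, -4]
A ⊗ B =
  [-9, -6, -6]
  [-9, -8, -8]
  [-1, 4, 4]

Apply the min-plus product entry-by-entry:
  C[0][0] = min over k of (A[0][0] + B[0][0] = 10 + -5 = 5, A[0][1] + B[1][0] = -5 + -4 = -9, A[0][2] + B[2][0] = -2 + 0 = -2) = -9 (attained at k = 1)
  C[0][1] = min over k of (A[0][0] + B[0][1] = 10 + 4 = 14, A[0][1] + B[1][1] = -5 + -1 = -6, A[0][2] + B[2][1] = -2 + -4 = -6) = -6 (attained at k = 1)
  C[0][2] = min over k of (A[0][0] + B[0][2] = 10 + 1 = 11, A[0][1] + B[1][2] = -5 + 4 = -1, A[0][2] + B[2][2] = -2 + -4 = -6) = -6 (attained at k = 2)
  C[1][0] = min over k of (A[1][0] + B[0][0] = 1 + -5 = -4, A[1][1] + B[1][0] = -5 + -4 = -9, A[1][2] + B[2][0] = -4 + 0 = -4) = -9 (attained at k = 1)
  C[1][1] = min over k of (A[1][0] + B[0][1] = 1 + 4 = 5, A[1][1] + B[1][1] = -5 + -1 = -6, A[1][2] + B[2][1] = -4 + -4 = -8) = -8 (attained at k = 2)
  C[1][2] = min over k of (A[1][0] + B[0][2] = 1 + 1 = 2, A[1][1] + B[1][2] = -5 + 4 = -1, A[1][2] + B[2][2] = -4 + -4 = -8) = -8 (attained at k = 2)
  C[2][0] = min over k of (A[2][0] + B[0][0] = 4 + -5 = -1, A[2][1] + B[1][0] = 6 + -4 = 2, A[2][2] + B[2][0] = 8 + 0 = 8) = -1 (attained at k = 0)
  C[2][1] = min over k of (A[2][0] + B[0][1] = 4 + 4 = 8, A[2][1] + B[1][1] = 6 + -1 = 5, A[2][2] + B[2][1] = 8 + -4 = 4) = 4 (attained at k = 2)
  C[2][2] = min over k of (A[2][0] + B[0][2] = 4 + 1 = 5, A[2][1] + B[1][2] = 6 + 4 = 10, A[2][2] + B[2][2] = 8 + -4 = 4) = 4 (attained at k = 2)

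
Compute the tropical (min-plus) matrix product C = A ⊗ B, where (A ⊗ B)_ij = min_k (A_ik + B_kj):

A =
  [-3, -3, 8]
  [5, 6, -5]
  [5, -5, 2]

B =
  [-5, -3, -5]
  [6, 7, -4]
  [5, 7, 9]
A ⊗ B =
  [-8, -6, -8]
  [0, 2, 0]
  [0, 2, -9]

Apply the min-plus product entry-by-entry:
  C[0][0] = min over k of (A[0][0] + B[0][0] = -3 + -5 = -8, A[0][1] + B[1][0] = -3 + 6 = 3, A[0][2] + B[2][0] = 8 + 5 = 13) = -8 (attained at k = 0)
  C[0][1] = min over k of (A[0][0] + B[0][1] = -3 + -3 = -6, A[0][1] + B[1][1] = -3 + 7 = 4, A[0][2] + B[2][1] = 8 + 7 = 15) = -6 (attained at k = 0)
  C[0][2] = min over k of (A[0][0] + B[0][2] = -3 + -5 = -8, A[0][1] + B[1][2] = -3 + -4 = -7, A[0][2] + B[2][2] = 8 + 9 = 17) = -8 (attained at k = 0)
  C[1][0] = min over k of (A[1][0] + B[0][0] = 5 + -5 = 0, A[1][1] + B[1][0] = 6 + 6 = 12, A[1][2] + B[2][0] = -5 + 5 = 0) = 0 (attained at k = 0)
  C[1][1] = min over k of (A[1][0] + B[0][1] = 5 + -3 = 2, A[1][1] + B[1][1] = 6 + 7 = 13, A[1][2] + B[2][1] = -5 + 7 = 2) = 2 (attained at k = 0)
  C[1][2] = min over k of (A[1][0] + B[0][2] = 5 + -5 = 0, A[1][1] + B[1][2] = 6 + -4 = 2, A[1][2] + B[2][2] = -5 + 9 = 4) = 0 (attained at k = 0)
  C[2][0] = min over k of (A[2][0] + B[0][0] = 5 + -5 = 0, A[2][1] + B[1][0] = -5 + 6 = 1, A[2][2] + B[2][0] = 2 + 5 = 7) = 0 (attained at k = 0)
  C[2][1] = min over k of (A[2][0] + B[0][1] = 5 + -3 = 2, A[2][1] + B[1][1] = -5 + 7 = 2, A[2][2] + B[2][1] = 2 + 7 = 9) = 2 (attained at k = 0)
  C[2][2] = min over k of (A[2][0] + B[0][2] = 5 + -5 = 0, A[2][1] + B[1][2] = -5 + -4 = -9, A[2][2] + B[2][2] = 2 + 9 = 11) = -9 (attained at k = 1)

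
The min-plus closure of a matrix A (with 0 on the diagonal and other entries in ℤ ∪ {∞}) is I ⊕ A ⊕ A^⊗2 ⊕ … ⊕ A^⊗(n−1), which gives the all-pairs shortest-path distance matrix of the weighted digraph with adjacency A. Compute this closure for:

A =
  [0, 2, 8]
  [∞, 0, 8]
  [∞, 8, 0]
Closure =
  [0, 2, 8]
  [∞, 0, 8]
  [∞, 8, 0]

This is the Floyd-Warshall all-pairs shortest-path computation. For each intermediate vertex k = 0, 1, …, 2, update dist[i][j] ← min(dist[i][j], dist[i][k] + dist[k][j]). The final matrix gives, for each (i, j), the minimum total weight of any directed path from i to j (possibly empty when i = j).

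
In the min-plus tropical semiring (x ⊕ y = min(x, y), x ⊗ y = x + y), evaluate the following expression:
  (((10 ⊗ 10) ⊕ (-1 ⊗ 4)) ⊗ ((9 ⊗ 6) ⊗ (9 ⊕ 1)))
(((10 ⊗ 10) ⊕ (-1 ⊗ 4)) ⊗ ((9 ⊗ 6) ⊗ (9 ⊕ 1))) = 19

Expand innermost to outermost. Recall ⊕ takes the minimum of its arguments and ⊗ takes their sum. Working out the expression (((10 ⊗ 10) ⊕ (-1 ⊗ 4)) ⊗ ((9 ⊗ 6) ⊗ (9 ⊕ 1))) gives 19.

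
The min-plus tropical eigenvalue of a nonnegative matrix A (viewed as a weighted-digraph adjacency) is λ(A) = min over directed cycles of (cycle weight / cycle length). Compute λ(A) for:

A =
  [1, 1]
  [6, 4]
λ(A) = 1

Enumerate directed cycles and compute their means (weight / length). Sample:
  cycle 0 → 0: weight = 1, length = 1, mean = 1/1 ≈ 1.000
  cycle 1 → 1: weight = 4, length = 1, mean = 4/1 ≈ 4.000
  cycle 0 → 1 → 0: weight = 7, length = 2, mean = 7/2 ≈ 3.500
  cycle 1 → 0 → 1: weight = 7, length = 2, mean = 7/2 ≈ 3.500
Minimum mean = 1.000, attained e.g. along the cycle 0 → 0 with weight 1 and length 1. So λ(A) = 1/1 = 1.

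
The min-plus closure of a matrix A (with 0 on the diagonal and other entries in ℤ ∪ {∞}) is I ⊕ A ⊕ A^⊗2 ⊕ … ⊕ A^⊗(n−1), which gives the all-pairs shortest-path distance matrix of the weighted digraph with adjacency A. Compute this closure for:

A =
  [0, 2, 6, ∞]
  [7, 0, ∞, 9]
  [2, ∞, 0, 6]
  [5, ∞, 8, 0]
Closure =
  [0, 2, 6, 11]
  [7, 0, 13, 9]
  [2, 4, 0, 6]
  [5, 7, 8, 0]

This is the Floyd-Warshall all-pairs shortest-path computation. For each intermediate vertex k = 0, 1, …, 3, update dist[i][j] ← min(dist[i][j], dist[i][k] + dist[k][j]). The final matrix gives, for each (i, j), the minimum total weight of any directed path from i to j (possibly empty when i = j).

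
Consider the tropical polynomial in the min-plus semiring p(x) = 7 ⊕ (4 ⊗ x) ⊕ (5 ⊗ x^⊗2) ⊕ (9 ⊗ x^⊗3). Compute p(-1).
p(-1) = 3

A tropical monomial a ⊗ x^⊗i evaluates to a + i · x. Evaluating each term at x = -1:
  Term 0 contributes 7 + 0 · -1 = 7
  Term 1 contributes 4 + 1 · -1 = 3
  Term 2 contributes 5 + 2 · -1 = 3
  Term 3 contributes 9 + 3 · -1 = 6
p(-1) = ⊕ of these = min[7, 3, 3, 6] = 3.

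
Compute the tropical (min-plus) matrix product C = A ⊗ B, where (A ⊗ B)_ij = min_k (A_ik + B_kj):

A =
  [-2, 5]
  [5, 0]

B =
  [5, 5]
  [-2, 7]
A ⊗ B =
  [3, 3]
  [-2, 7]

Apply the min-plus product entry-by-entry:
  C[0][0] = min over k of (A[0][0] + B[0][0] = -2 + 5 = 3, A[0][1] + B[1][0] = 5 + -2 = 3) = 3 (attained at k = 0)
  C[0][1] = min over k of (A[0][0] + B[0][1] = -2 + 5 = 3, A[0][1] + B[1][1] = 5 + 7 = 12) = 3 (attained at k = 0)
  C[1][0] = min over k of (A[1][0] + B[0][0] = 5 + 5 = 10, A[1][1] + B[1][0] = 0 + -2 = -2) = -2 (attained at k = 1)
  C[1][1] = min over k of (A[1][0] + B[0][1] = 5 + 5 = 10, A[1][1] + B[1][1] = 0 + 7 = 7) = 7 (attained at k = 1)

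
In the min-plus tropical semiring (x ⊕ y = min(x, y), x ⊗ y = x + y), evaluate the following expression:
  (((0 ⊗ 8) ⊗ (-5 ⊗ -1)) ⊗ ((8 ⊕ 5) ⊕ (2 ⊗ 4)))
(((0 ⊗ 8) ⊗ (-5 ⊗ -1)) ⊗ ((8 ⊕ 5) ⊕ (2 ⊗ 4))) = 7

Expand innermost to outermost. Recall ⊕ takes the minimum of its arguments and ⊗ takes their sum. Working out the expression (((0 ⊗ 8) ⊗ (-5 ⊗ -1)) ⊗ ((8 ⊕ 5) ⊕ (2 ⊗ 4))) gives 7.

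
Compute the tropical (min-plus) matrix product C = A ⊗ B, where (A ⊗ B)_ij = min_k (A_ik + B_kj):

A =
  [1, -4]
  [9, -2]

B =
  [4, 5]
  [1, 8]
A ⊗ B =
  [-3, 4]
  [-1, 6]

Apply the min-plus product entry-by-entry:
  C[0][0] = min over k of (A[0][0] + B[0][0] = 1 + 4 = 5, A[0][1] + B[1][0] = -4 + 1 = -3) = -3 (attained at k = 1)
  C[0][1] = min over k of (A[0][0] + B[0][1] = 1 + 5 = 6, A[0][1] + B[1][1] = -4 + 8 = 4) = 4 (attained at k = 1)
  C[1][0] = min over k of (A[1][0] + B[0][0] = 9 + 4 = 13, A[1][1] + B[1][0] = -2 + 1 = -1) = -1 (attained at k = 1)
  C[1][1] = min over k of (A[1][0] + B[0][1] = 9 + 5 = 14, A[1][1] + B[1][1] = -2 + 8 = 6) = 6 (attained at k = 1)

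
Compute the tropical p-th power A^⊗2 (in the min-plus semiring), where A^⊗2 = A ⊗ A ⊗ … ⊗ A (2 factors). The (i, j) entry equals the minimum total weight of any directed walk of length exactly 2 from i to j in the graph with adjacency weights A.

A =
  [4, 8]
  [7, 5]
A^⊗2 =
  [8, 12]
  [11, 10]

Each entry (A^⊗2)_ij equals the minimum over all length-2 walks i = v_0 → v_1 → … → v_2 = j of Σ_t A[v_t][v_{t+1}]. For example, for (i, j) = (0, 1) we minimise over 2 possible intermediate vertex sequences; the minimum is 12, attained along the walk 0 → 0 → 1.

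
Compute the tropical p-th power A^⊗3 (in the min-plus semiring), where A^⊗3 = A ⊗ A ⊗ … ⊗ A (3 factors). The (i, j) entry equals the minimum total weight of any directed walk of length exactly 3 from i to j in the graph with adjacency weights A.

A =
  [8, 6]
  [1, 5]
A^⊗3 =
  [12, 13]
  [8, 12]

Each entry (A^⊗3)_ij equals the minimum over all length-3 walks i = v_0 → v_1 → … → v_3 = j of Σ_t A[v_t][v_{t+1}]. For example, for (i, j) = (0, 1) we minimise over 4 possible intermediate vertex sequences; the minimum is 13, attained along the walk 0 → 1 → 0 → 1.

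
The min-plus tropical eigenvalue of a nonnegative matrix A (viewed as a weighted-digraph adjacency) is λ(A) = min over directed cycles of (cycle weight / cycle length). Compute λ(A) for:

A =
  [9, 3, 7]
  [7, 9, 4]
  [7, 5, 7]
λ(A) = 9/2

Enumerate directed cycles and compute their means (weight / length). Sample:
  cycle 0 → 0: weight = 9, length = 1, mean = 9/1 ≈ 9.000
  cycle 1 → 1: weight = 9, length = 1, mean = 9/1 ≈ 9.000
  cycle 2 → 2: weight = 7, length = 1, mean = 7/1 ≈ 7.000
  cycle 0 → 1 → 0: weight = 10, length = 2, mean = 10/2 ≈ 5.000
  cycle 0 → 2 → 0: weight = 14, length = 2, mean = 14/2 ≈ 7.000
  cycle 1 → 0 → 1: weight = 10, length = 2, mean = 10/2 ≈ 5.000
Minimum mean = 4.500, attained e.g. along the cycle 1 → 2 → 1 with weight 9 and length 2. So λ(A) = 9/2 = 9/2.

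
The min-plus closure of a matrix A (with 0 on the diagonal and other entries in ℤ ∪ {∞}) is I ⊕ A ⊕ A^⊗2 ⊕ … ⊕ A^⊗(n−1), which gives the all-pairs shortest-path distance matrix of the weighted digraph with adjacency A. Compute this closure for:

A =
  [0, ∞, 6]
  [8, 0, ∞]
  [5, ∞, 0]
Closure =
  [0, ∞, 6]
  [8, 0, 14]
  [5, ∞, 0]

This is the Floyd-Warshall all-pairs shortest-path computation. For each intermediate vertex k = 0, 1, …, 2, update dist[i][j] ← min(dist[i][j], dist[i][k] + dist[k][j]). The final matrix gives, for each (i, j), the minimum total weight of any directed path from i to j (possibly empty when i = j).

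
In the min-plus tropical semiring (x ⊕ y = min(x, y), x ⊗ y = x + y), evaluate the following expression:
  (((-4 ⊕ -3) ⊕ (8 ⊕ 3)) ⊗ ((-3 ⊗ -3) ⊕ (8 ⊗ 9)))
(((-4 ⊕ -3) ⊕ (8 ⊕ 3)) ⊗ ((-3 ⊗ -3) ⊕ (8 ⊗ 9))) = -10

Expand innermost to outermost. Recall ⊕ takes the minimum of its arguments and ⊗ takes their sum. Working out the expression (((-4 ⊕ -3) ⊕ (8 ⊕ 3)) ⊗ ((-3 ⊗ -3) ⊕ (8 ⊗ 9))) gives -10.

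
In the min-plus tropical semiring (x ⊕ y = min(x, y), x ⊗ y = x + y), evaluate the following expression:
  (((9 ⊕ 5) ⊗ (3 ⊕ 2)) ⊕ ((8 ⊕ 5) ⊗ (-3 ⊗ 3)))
(((9 ⊕ 5) ⊗ (3 ⊕ 2)) ⊕ ((8 ⊕ 5) ⊗ (-3 ⊗ 3))) = 5

Expand innermost to outermost. Recall ⊕ takes the minimum of its arguments and ⊗ takes their sum. Working out the expression (((9 ⊕ 5) ⊗ (3 ⊕ 2)) ⊕ ((8 ⊕ 5) ⊗ (-3 ⊗ 3))) gives 5.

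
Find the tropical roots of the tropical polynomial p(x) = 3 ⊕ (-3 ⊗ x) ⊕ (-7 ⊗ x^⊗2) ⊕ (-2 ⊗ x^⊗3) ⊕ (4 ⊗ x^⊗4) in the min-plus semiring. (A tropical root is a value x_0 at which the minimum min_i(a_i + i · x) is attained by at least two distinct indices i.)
Roots: {-6, -5, 4, 6}

Each tropical root is a break point of the lower envelope of the lines y = a_i + i · x (there are 5 lines, with slopes 0, 1, ..., 4). Only the lines that attain the minimum somewhere contribute to roots; other lines are dominated. Here the surviving (envelope) indices are i = 4, i = 3, i = 2, i = 1, i = 0.
Intersections between consecutive envelope lines give the roots: for adjacent envelope indices i < j the intersection is x = (a_i − a_j) / (j − i). Reading off the sorted break points: {-6, -5, 4, 6}.
Verification: at each break x_0, at least two indices attain the minimum of min_i(a_i + i · x_0).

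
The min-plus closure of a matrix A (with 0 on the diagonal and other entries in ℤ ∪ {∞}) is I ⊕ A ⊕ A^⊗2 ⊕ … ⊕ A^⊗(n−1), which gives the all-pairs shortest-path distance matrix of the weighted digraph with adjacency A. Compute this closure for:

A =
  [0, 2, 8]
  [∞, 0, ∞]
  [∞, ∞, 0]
Closure =
  [0, 2, 8]
  [∞, 0, ∞]
  [∞, ∞, 0]

This is the Floyd-Warshall all-pairs shortest-path computation. For each intermediate vertex k = 0, 1, …, 2, update dist[i][j] ← min(dist[i][j], dist[i][k] + dist[k][j]). The final matrix gives, for each (i, j), the minimum total weight of any directed path from i to j (possibly empty when i = j).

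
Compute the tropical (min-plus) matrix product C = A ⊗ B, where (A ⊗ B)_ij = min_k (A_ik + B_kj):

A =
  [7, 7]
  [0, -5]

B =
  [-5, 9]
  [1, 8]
A ⊗ B =
  [2, 15]
  [-5, 3]

Apply the min-plus product entry-by-entry:
  C[0][0] = min over k of (A[0][0] + B[0][0] = 7 + -5 = 2, A[0][1] + B[1][0] = 7 + 1 = 8) = 2 (attained at k = 0)
  C[0][1] = min over k of (A[0][0] + B[0][1] = 7 + 9 = 16, A[0][1] + B[1][1] = 7 + 8 = 15) = 15 (attained at k = 1)
  C[1][0] = min over k of (A[1][0] + B[0][0] = 0 + -5 = -5, A[1][1] + B[1][0] = -5 + 1 = -4) = -5 (attained at k = 0)
  C[1][1] = min over k of (A[1][0] + B[0][1] = 0 + 9 = 9, A[1][1] + B[1][1] = -5 + 8 = 3) = 3 (attained at k = 1)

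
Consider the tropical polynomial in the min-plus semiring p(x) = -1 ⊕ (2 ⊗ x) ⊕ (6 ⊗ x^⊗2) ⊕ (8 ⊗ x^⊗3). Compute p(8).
p(8) = -1

A tropical monomial a ⊗ x^⊗i evaluates to a + i · x. Evaluating each term at x = 8:
  Term 0 contributes -1 + 0 · 8 = -1
  Term 1 contributes 2 + 1 · 8 = 10
  Term 2 contributes 6 + 2 · 8 = 22
  Term 3 contributes 8 + 3 · 8 = 32
p(8) = ⊕ of these = min[-1, 10, 22, 32] = -1.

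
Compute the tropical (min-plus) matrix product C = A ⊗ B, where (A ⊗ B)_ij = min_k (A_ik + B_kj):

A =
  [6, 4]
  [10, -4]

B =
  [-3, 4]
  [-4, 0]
A ⊗ B =
  [0, 4]
  [-8, -4]

Apply the min-plus product entry-by-entry:
  C[0][0] = min over k of (A[0][0] + B[0][0] = 6 + -3 = 3, A[0][1] + B[1][0] = 4 + -4 = 0) = 0 (attained at k = 1)
  C[0][1] = min over k of (A[0][0] + B[0][1] = 6 + 4 = 10, A[0][1] + B[1][1] = 4 + 0 = 4) = 4 (attained at k = 1)
  C[1][0] = min over k of (A[1][0] + B[0][0] = 10 + -3 = 7, A[1][1] + B[1][0] = -4 + -4 = -8) = -8 (attained at k = 1)
  C[1][1] = min over k of (A[1][0] + B[0][1] = 10 + 4 = 14, A[1][1] + B[1][1] = -4 + 0 = -4) = -4 (attained at k = 1)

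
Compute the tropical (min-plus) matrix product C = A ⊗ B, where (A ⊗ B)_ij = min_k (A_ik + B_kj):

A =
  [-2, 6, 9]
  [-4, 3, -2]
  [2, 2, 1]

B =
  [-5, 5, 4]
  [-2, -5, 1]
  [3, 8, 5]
A ⊗ B =
  [-7, 1, 2]
  [-9, -2, 0]
  [-3, -3, 3]

Apply the min-plus product entry-by-entry:
  C[0][0] = min over k of (A[0][0] + B[0][0] = -2 + -5 = -7, A[0][1] + B[1][0] = 6 + -2 = 4, A[0][2] + B[2][0] = 9 + 3 = 12) = -7 (attained at k = 0)
  C[0][1] = min over k of (A[0][0] + B[0][1] = -2 + 5 = 3, A[0][1] + B[1][1] = 6 + -5 = 1, A[0][2] + B[2][1] = 9 + 8 = 17) = 1 (attained at k = 1)
  C[0][2] = min over k of (A[0][0] + B[0][2] = -2 + 4 = 2, A[0][1] + B[1][2] = 6 + 1 = 7, A[0][2] + B[2][2] = 9 + 5 = 14) = 2 (attained at k = 0)
  C[1][0] = min over k of (A[1][0] + B[0][0] = -4 + -5 = -9, A[1][1] + B[1][0] = 3 + -2 = 1, A[1][2] + B[2][0] = -2 + 3 = 1) = -9 (attained at k = 0)
  C[1][1] = min over k of (A[1][0] + B[0][1] = -4 + 5 = 1, A[1][1] + B[1][1] = 3 + -5 = -2, A[1][2] + B[2][1] = -2 + 8 = 6) = -2 (attained at k = 1)
  C[1][2] = min over k of (A[1][0] + B[0][2] = -4 + 4 = 0, A[1][1] + B[1][2] = 3 + 1 = 4, A[1][2] + B[2][2] = -2 + 5 = 3) = 0 (attained at k = 0)
  C[2][0] = min over k of (A[2][0] + B[0][0] = 2 + -5 = -3, A[2][1] + B[1][0] = 2 + -2 = 0, A[2][2] + B[2][0] = 1 + 3 = 4) = -3 (attained at k = 0)
  C[2][1] = min over k of (A[2][0] + B[0][1] = 2 + 5 = 7, A[2][1] + B[1][1] = 2 + -5 = -3, A[2][2] + B[2][1] = 1 + 8 = 9) = -3 (attained at k = 1)
  C[2][2] = min over k of (A[2][0] + B[0][2] = 2 + 4 = 6, A[2][1] + B[1][2] = 2 + 1 = 3, A[2][2] + B[2][2] = 1 + 5 = 6) = 3 (attained at k = 1)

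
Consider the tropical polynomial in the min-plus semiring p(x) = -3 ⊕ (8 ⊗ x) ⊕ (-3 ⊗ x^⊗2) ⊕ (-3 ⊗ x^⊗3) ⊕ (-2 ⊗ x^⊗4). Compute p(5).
p(5) = -3

A tropical monomial a ⊗ x^⊗i evaluates to a + i · x. Evaluating each term at x = 5:
  Term 0 contributes -3 + 0 · 5 = -3
  Term 1 contributes 8 + 1 · 5 = 13
  Term 2 contributes -3 + 2 · 5 = 7
  Term 3 contributes -3 + 3 · 5 = 12
  Term 4 contributes -2 + 4 · 5 = 18
p(5) = ⊕ of these = min[-3, 13, 7, 12, 18] = -3.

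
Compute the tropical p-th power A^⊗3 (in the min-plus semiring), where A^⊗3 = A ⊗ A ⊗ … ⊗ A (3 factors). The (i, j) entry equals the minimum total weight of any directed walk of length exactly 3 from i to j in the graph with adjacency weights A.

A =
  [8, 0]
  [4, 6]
A^⊗3 =
  [10, 4]
  [8, 10]

Each entry (A^⊗3)_ij equals the minimum over all length-3 walks i = v_0 → v_1 → … → v_3 = j of Σ_t A[v_t][v_{t+1}]. For example, for (i, j) = (0, 1) we minimise over 4 possible intermediate vertex sequences; the minimum is 4, attained along the walk 0 → 1 → 0 → 1.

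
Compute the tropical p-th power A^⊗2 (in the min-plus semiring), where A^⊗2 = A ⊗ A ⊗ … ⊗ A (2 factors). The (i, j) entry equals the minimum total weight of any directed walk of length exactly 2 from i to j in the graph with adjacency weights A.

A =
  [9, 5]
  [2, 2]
A^⊗2 =
  [7, 7]
  [4, 4]

Each entry (A^⊗2)_ij equals the minimum over all length-2 walks i = v_0 → v_1 → … → v_2 = j of Σ_t A[v_t][v_{t+1}]. For example, for (i, j) = (0, 1) we minimise over 2 possible intermediate vertex sequences; the minimum is 7, attained along the walk 0 → 1 → 1.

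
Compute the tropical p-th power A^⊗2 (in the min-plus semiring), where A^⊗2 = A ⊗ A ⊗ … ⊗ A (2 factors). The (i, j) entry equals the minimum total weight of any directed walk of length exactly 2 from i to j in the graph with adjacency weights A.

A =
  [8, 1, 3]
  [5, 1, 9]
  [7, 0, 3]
A^⊗2 =
  [6, 2, 6]
  [6, 2, 8]
  [5, 1, 6]

Each entry (A^⊗2)_ij equals the minimum over all length-2 walks i = v_0 → v_1 → … → v_2 = j of Σ_t A[v_t][v_{t+1}]. For example, for (i, j) = (0, 2) we minimise over 3 possible intermediate vertex sequences; the minimum is 6, attained along the walk 0 → 2 → 2.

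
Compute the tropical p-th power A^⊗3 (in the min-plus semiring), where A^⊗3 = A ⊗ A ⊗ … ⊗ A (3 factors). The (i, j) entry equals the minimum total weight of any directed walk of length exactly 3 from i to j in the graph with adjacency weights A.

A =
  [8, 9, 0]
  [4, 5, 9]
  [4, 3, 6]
A^⊗3 =
  [7, 8, 4]
  [8, 7, 9]
  [8, 7, 7]

Each entry (A^⊗3)_ij equals the minimum over all length-3 walks i = v_0 → v_1 → … → v_3 = j of Σ_t A[v_t][v_{t+1}]. For example, for (i, j) = (0, 2) we minimise over 9 possible intermediate vertex sequences; the minimum is 4, attained along the walk 0 → 2 → 0 → 2.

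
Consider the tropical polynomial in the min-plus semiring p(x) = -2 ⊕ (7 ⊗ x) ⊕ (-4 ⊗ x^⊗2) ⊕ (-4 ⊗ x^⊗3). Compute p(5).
p(5) = -2

A tropical monomial a ⊗ x^⊗i evaluates to a + i · x. Evaluating each term at x = 5:
  Term 0 contributes -2 + 0 · 5 = -2
  Term 1 contributes 7 + 1 · 5 = 12
  Term 2 contributes -4 + 2 · 5 = 6
  Term 3 contributes -4 + 3 · 5 = 11
p(5) = ⊕ of these = min[-2, 12, 6, 11] = -2.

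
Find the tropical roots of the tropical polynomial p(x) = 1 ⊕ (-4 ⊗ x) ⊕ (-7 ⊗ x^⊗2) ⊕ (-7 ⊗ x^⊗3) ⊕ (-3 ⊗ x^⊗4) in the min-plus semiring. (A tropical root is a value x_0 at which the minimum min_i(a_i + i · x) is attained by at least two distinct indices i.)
Roots: {-4, 0, 3, 5}

Each tropical root is a break point of the lower envelope of the lines y = a_i + i · x (there are 5 lines, with slopes 0, 1, ..., 4). Only the lines that attain the minimum somewhere contribute to roots; other lines are dominated. Here the surviving (envelope) indices are i = 4, i = 3, i = 2, i = 1, i = 0.
Intersections between consecutive envelope lines give the roots: for adjacent envelope indices i < j the intersection is x = (a_i − a_j) / (j − i). Reading off the sorted break points: {-4, 0, 3, 5}.
Verification: at each break x_0, at least two indices attain the minimum of min_i(a_i + i · x_0).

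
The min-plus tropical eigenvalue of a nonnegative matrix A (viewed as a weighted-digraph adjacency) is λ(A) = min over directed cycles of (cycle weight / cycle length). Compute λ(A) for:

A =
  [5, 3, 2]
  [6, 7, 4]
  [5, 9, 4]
λ(A) = 7/2

Enumerate directed cycles and compute their means (weight / length). Sample:
  cycle 0 → 0: weight = 5, length = 1, mean = 5/1 ≈ 5.000
  cycle 1 → 1: weight = 7, length = 1, mean = 7/1 ≈ 7.000
  cycle 2 → 2: weight = 4, length = 1, mean = 4/1 ≈ 4.000
  cycle 0 → 1 → 0: weight = 9, length = 2, mean = 9/2 ≈ 4.500
  cycle 0 → 2 → 0: weight = 7, length = 2, mean = 7/2 ≈ 3.500
  cycle 1 → 0 → 1: weight = 9, length = 2, mean = 9/2 ≈ 4.500
Minimum mean = 3.500, attained e.g. along the cycle 0 → 2 → 0 with weight 7 and length 2. So λ(A) = 7/2 = 7/2.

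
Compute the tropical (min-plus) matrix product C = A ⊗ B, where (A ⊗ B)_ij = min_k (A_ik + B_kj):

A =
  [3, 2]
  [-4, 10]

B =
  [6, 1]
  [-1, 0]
A ⊗ B =
  [1, 2]
  [2, -3]

Apply the min-plus product entry-by-entry:
  C[0][0] = min over k of (A[0][0] + B[0][0] = 3 + 6 = 9, A[0][1] + B[1][0] = 2 + -1 = 1) = 1 (attained at k = 1)
  C[0][1] = min over k of (A[0][0] + B[0][1] = 3 + 1 = 4, A[0][1] + B[1][1] = 2 + 0 = 2) = 2 (attained at k = 1)
  C[1][0] = min over k of (A[1][0] + B[0][0] = -4 + 6 = 2, A[1][1] + B[1][0] = 10 + -1 = 9) = 2 (attained at k = 0)
  C[1][1] = min over k of (A[1][0] + B[0][1] = -4 + 1 = -3, A[1][1] + B[1][1] = 10 + 0 = 10) = -3 (attained at k = 0)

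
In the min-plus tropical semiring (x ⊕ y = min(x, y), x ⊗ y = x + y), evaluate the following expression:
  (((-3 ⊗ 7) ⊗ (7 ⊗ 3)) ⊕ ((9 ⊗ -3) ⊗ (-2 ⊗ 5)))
(((-3 ⊗ 7) ⊗ (7 ⊗ 3)) ⊕ ((9 ⊗ -3) ⊗ (-2 ⊗ 5))) = 9

Expand innermost to outermost. Recall ⊕ takes the minimum of its arguments and ⊗ takes their sum. Working out the expression (((-3 ⊗ 7) ⊗ (7 ⊗ 3)) ⊕ ((9 ⊗ -3) ⊗ (-2 ⊗ 5))) gives 9.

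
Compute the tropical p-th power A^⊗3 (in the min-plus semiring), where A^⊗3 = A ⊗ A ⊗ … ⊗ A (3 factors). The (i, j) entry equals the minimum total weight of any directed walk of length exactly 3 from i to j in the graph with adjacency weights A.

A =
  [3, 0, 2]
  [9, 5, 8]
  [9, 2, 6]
A^⊗3 =
  [9, 6, 8]
  [15, 12, 14]
  [14, 11, 13]

Each entry (A^⊗3)_ij equals the minimum over all length-3 walks i = v_0 → v_1 → … → v_3 = j of Σ_t A[v_t][v_{t+1}]. For example, for (i, j) = (0, 2) we minimise over 9 possible intermediate vertex sequences; the minimum is 8, attained along the walk 0 → 0 → 0 → 2.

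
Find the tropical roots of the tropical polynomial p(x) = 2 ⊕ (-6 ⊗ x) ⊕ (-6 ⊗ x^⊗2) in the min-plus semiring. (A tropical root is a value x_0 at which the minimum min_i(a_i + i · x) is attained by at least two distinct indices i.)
Roots: {0, 8}

Each tropical root is a break point of the lower envelope of the lines y = a_i + i · x (there are 3 lines, with slopes 0, 1, ..., 2). Only the lines that attain the minimum somewhere contribute to roots; other lines are dominated. Here the surviving (envelope) indices are i = 2, i = 1, i = 0.
Intersections between consecutive envelope lines give the roots: for adjacent envelope indices i < j the intersection is x = (a_i − a_j) / (j − i). Reading off the sorted break points: {0, 8}.
Verification: at each break x_0, at least two indices attain the minimum of min_i(a_i + i · x_0).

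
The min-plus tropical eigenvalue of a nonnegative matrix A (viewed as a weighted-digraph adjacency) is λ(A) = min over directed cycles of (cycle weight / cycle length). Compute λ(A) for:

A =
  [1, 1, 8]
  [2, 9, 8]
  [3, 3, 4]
λ(A) = 1

Enumerate directed cycles and compute their means (weight / length). Sample:
  cycle 0 → 0: weight = 1, length = 1, mean = 1/1 ≈ 1.000
  cycle 1 → 1: weight = 9, length = 1, mean = 9/1 ≈ 9.000
  cycle 2 → 2: weight = 4, length = 1, mean = 4/1 ≈ 4.000
  cycle 0 → 1 → 0: weight = 3, length = 2, mean = 3/2 ≈ 1.500
  cycle 0 → 2 → 0: weight = 11, length = 2, mean = 11/2 ≈ 5.500
  cycle 1 → 0 → 1: weight = 3, length = 2, mean = 3/2 ≈ 1.500
Minimum mean = 1.000, attained e.g. along the cycle 0 → 0 with weight 1 and length 1. So λ(A) = 1/1 = 1.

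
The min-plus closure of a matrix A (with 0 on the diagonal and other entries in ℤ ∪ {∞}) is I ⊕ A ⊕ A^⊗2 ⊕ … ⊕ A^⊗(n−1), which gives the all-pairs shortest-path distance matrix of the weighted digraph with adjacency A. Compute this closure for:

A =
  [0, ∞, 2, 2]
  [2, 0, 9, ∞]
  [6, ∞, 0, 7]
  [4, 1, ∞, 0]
Closure =
  [0, 3, 2, 2]
  [2, 0, 4, 4]
  [6, 8, 0, 7]
  [3, 1, 5, 0]

This is the Floyd-Warshall all-pairs shortest-path computation. For each intermediate vertex k = 0, 1, …, 3, update dist[i][j] ← min(dist[i][j], dist[i][k] + dist[k][j]). The final matrix gives, for each (i, j), the minimum total weight of any directed path from i to j (possibly empty when i = j).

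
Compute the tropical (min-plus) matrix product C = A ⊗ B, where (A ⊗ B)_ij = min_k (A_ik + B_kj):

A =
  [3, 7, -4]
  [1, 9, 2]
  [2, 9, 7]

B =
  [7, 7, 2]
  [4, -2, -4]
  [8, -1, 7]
A ⊗ B =
  [4, -5, 3]
  [8, 1, 3]
  [9, 6, 4]

Apply the min-plus product entry-by-entry:
  C[0][0] = min over k of (A[0][0] + B[0][0] = 3 + 7 = 10, A[0][1] + B[1][0] = 7 + 4 = 11, A[0][2] + B[2][0] = -4 + 8 = 4) = 4 (attained at k = 2)
  C[0][1] = min over k of (A[0][0] + B[0][1] = 3 + 7 = 10, A[0][1] + B[1][1] = 7 + -2 = 5, A[0][2] + B[2][1] = -4 + -1 = -5) = -5 (attained at k = 2)
  C[0][2] = min over k of (A[0][0] + B[0][2] = 3 + 2 = 5, A[0][1] + B[1][2] = 7 + -4 = 3, A[0][2] + B[2][2] = -4 + 7 = 3) = 3 (attained at k = 1)
  C[1][0] = min over k of (A[1][0] + B[0][0] = 1 + 7 = 8, A[1][1] + B[1][0] = 9 + 4 = 13, A[1][2] + B[2][0] = 2 + 8 = 10) = 8 (attained at k = 0)
  C[1][1] = min over k of (A[1][0] + B[0][1] = 1 + 7 = 8, A[1][1] + B[1][1] = 9 + -2 = 7, A[1][2] + B[2][1] = 2 + -1 = 1) = 1 (attained at k = 2)
  C[1][2] = min over k of (A[1][0] + B[0][2] = 1 + 2 = 3, A[1][1] + B[1][2] = 9 + -4 = 5, A[1][2] + B[2][2] = 2 + 7 = 9) = 3 (attained at k = 0)
  C[2][0] = min over k of (A[2][0] + B[0][0] = 2 + 7 = 9, A[2][1] + B[1][0] = 9 + 4 = 13, A[2][2] + B[2][0] = 7 + 8 = 15) = 9 (attained at k = 0)
  C[2][1] = min over k of (A[2][0] + B[0][1] = 2 + 7 = 9, A[2][1] + B[1][1] = 9 + -2 = 7, A[2][2] + B[2][1] = 7 + -1 = 6) = 6 (attained at k = 2)
  C[2][2] = min over k of (A[2][0] + B[0][2] = 2 + 2 = 4, A[2][1] + B[1][2] = 9 + -4 = 5, A[2][2] + B[2][2] = 7 + 7 = 14) = 4 (attained at k = 0)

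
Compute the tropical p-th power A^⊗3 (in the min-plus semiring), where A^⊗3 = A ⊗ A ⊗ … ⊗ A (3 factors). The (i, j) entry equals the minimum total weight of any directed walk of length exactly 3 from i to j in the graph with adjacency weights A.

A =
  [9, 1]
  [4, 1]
A^⊗3 =
  [6, 3]
  [6, 3]

Each entry (A^⊗3)_ij equals the minimum over all length-3 walks i = v_0 → v_1 → … → v_3 = j of Σ_t A[v_t][v_{t+1}]. For example, for (i, j) = (0, 1) we minimise over 4 possible intermediate vertex sequences; the minimum is 3, attained along the walk 0 → 1 → 1 → 1.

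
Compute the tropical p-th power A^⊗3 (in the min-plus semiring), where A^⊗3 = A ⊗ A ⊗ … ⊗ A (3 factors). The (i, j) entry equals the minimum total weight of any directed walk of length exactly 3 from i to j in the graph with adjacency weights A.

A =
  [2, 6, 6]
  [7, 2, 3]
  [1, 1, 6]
A^⊗3 =
  [6, 9, 10]
  [6, 6, 7]
  [5, 5, 6]

Each entry (A^⊗3)_ij equals the minimum over all length-3 walks i = v_0 → v_1 → … → v_3 = j of Σ_t A[v_t][v_{t+1}]. For example, for (i, j) = (0, 2) we minimise over 9 possible intermediate vertex sequences; the minimum is 10, attained along the walk 0 → 0 → 0 → 2.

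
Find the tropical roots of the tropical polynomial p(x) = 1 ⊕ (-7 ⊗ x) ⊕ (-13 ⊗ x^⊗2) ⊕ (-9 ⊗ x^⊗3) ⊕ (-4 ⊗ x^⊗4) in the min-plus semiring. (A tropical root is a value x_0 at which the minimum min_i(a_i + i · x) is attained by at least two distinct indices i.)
Roots: {-5, -4, 6, 8}

Each tropical root is a break point of the lower envelope of the lines y = a_i + i · x (there are 5 lines, with slopes 0, 1, ..., 4). Only the lines that attain the minimum somewhere contribute to roots; other lines are dominated. Here the surviving (envelope) indices are i = 4, i = 3, i = 2, i = 1, i = 0.
Intersections between consecutive envelope lines give the roots: for adjacent envelope indices i < j the intersection is x = (a_i − a_j) / (j − i). Reading off the sorted break points: {-5, -4, 6, 8}.
Verification: at each break x_0, at least two indices attain the minimum of min_i(a_i + i · x_0).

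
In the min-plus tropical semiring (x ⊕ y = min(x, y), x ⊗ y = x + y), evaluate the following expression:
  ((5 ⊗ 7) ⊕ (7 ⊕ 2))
((5 ⊗ 7) ⊕ (7 ⊕ 2)) = 2

Expand innermost to outermost. Recall ⊕ takes the minimum of its arguments and ⊗ takes their sum. Working out the expression ((5 ⊗ 7) ⊕ (7 ⊕ 2)) gives 2.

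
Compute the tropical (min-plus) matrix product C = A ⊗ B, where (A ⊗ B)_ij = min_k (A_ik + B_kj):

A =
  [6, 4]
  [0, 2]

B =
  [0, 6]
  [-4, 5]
A ⊗ B =
  [0, 9]
  [-2, 6]

Apply the min-plus product entry-by-entry:
  C[0][0] = min over k of (A[0][0] + B[0][0] = 6 + 0 = 6, A[0][1] + B[1][0] = 4 + -4 = 0) = 0 (attained at k = 1)
  C[0][1] = min over k of (A[0][0] + B[0][1] = 6 + 6 = 12, A[0][1] + B[1][1] = 4 + 5 = 9) = 9 (attained at k = 1)
  C[1][0] = min over k of (A[1][0] + B[0][0] = 0 + 0 = 0, A[1][1] + B[1][0] = 2 + -4 = -2) = -2 (attained at k = 1)
  C[1][1] = min over k of (A[1][0] + B[0][1] = 0 + 6 = 6, A[1][1] + B[1][1] = 2 + 5 = 7) = 6 (attained at k = 0)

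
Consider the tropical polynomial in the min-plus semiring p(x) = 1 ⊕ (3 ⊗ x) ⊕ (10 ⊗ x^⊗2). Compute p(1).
p(1) = 1

A tropical monomial a ⊗ x^⊗i evaluates to a + i · x. Evaluating each term at x = 1:
  Term 0 contributes 1 + 0 · 1 = 1
  Term 1 contributes 3 + 1 · 1 = 4
  Term 2 contributes 10 + 2 · 1 = 12
p(1) = ⊕ of these = min[1, 4, 12] = 1.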